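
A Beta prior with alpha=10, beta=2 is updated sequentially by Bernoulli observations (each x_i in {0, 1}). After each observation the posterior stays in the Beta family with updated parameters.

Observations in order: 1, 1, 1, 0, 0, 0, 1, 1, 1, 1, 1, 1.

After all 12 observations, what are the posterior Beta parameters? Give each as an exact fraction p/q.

obs 1: x=1 → posterior Beta(11, 2)
obs 2: x=1 → posterior Beta(12, 2)
obs 3: x=1 → posterior Beta(13, 2)
obs 4: x=0 → posterior Beta(13, 3)
obs 5: x=0 → posterior Beta(13, 4)
obs 6: x=0 → posterior Beta(13, 5)
obs 7: x=1 → posterior Beta(14, 5)
obs 8: x=1 → posterior Beta(15, 5)
obs 9: x=1 → posterior Beta(16, 5)
obs 10: x=1 → posterior Beta(17, 5)
obs 11: x=1 → posterior Beta(18, 5)
obs 12: x=1 → posterior Beta(19, 5)

alpha=19, beta=5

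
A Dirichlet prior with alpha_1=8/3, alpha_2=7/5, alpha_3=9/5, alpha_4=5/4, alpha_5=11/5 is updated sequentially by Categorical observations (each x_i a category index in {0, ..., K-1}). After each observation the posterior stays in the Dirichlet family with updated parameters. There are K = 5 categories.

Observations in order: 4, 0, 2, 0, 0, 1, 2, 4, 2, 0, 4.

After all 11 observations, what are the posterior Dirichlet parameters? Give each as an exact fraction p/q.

alpha_1=20/3, alpha_2=12/5, alpha_3=24/5, alpha_4=5/4, alpha_5=26/5

obs 1: x=4 → posterior Dirichlet(8/3, 7/5, 9/5, 5/4, 16/5)
obs 2: x=0 → posterior Dirichlet(11/3, 7/5, 9/5, 5/4, 16/5)
obs 3: x=2 → posterior Dirichlet(11/3, 7/5, 14/5, 5/4, 16/5)
obs 4: x=0 → posterior Dirichlet(14/3, 7/5, 14/5, 5/4, 16/5)
obs 5: x=0 → posterior Dirichlet(17/3, 7/5, 14/5, 5/4, 16/5)
obs 6: x=1 → posterior Dirichlet(17/3, 12/5, 14/5, 5/4, 16/5)
obs 7: x=2 → posterior Dirichlet(17/3, 12/5, 19/5, 5/4, 16/5)
obs 8: x=4 → posterior Dirichlet(17/3, 12/5, 19/5, 5/4, 21/5)
obs 9: x=2 → posterior Dirichlet(17/3, 12/5, 24/5, 5/4, 21/5)
obs 10: x=0 → posterior Dirichlet(20/3, 12/5, 24/5, 5/4, 21/5)
obs 11: x=4 → posterior Dirichlet(20/3, 12/5, 24/5, 5/4, 26/5)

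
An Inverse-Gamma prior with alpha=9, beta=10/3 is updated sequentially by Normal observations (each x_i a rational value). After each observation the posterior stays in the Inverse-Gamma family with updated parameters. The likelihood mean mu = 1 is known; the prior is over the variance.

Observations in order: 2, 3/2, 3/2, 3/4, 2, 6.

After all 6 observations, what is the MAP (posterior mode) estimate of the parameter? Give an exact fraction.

1643/1248

obs 1: x=2 → posterior Inverse-Gamma(19/2, 23/6)
obs 2: x=3/2 → posterior Inverse-Gamma(10, 95/24)
obs 3: x=3/2 → posterior Inverse-Gamma(21/2, 49/12)
obs 4: x=3/4 → posterior Inverse-Gamma(11, 395/96)
obs 5: x=2 → posterior Inverse-Gamma(23/2, 443/96)
obs 6: x=6 → posterior Inverse-Gamma(12, 1643/96)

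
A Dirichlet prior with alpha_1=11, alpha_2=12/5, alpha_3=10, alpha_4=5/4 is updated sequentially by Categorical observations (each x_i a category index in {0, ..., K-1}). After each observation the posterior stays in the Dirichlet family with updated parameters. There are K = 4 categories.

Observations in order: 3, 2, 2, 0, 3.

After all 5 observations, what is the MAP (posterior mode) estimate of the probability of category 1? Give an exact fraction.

28/513

obs 1: x=3 → posterior Dirichlet(11, 12/5, 10, 9/4)
obs 2: x=2 → posterior Dirichlet(11, 12/5, 11, 9/4)
obs 3: x=2 → posterior Dirichlet(11, 12/5, 12, 9/4)
obs 4: x=0 → posterior Dirichlet(12, 12/5, 12, 9/4)
obs 5: x=3 → posterior Dirichlet(12, 12/5, 12, 13/4)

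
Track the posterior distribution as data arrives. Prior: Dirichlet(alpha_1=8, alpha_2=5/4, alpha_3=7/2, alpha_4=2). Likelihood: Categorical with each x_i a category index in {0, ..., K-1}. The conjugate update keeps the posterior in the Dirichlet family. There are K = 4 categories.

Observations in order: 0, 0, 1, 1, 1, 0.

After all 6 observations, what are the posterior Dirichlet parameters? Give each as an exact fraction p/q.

alpha_1=11, alpha_2=17/4, alpha_3=7/2, alpha_4=2

obs 1: x=0 → posterior Dirichlet(9, 5/4, 7/2, 2)
obs 2: x=0 → posterior Dirichlet(10, 5/4, 7/2, 2)
obs 3: x=1 → posterior Dirichlet(10, 9/4, 7/2, 2)
obs 4: x=1 → posterior Dirichlet(10, 13/4, 7/2, 2)
obs 5: x=1 → posterior Dirichlet(10, 17/4, 7/2, 2)
obs 6: x=0 → posterior Dirichlet(11, 17/4, 7/2, 2)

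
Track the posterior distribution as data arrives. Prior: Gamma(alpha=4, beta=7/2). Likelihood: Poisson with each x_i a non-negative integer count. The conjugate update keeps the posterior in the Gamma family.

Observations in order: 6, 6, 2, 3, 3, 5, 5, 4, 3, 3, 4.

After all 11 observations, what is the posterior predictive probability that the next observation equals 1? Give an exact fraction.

1504440901631477115481868796293178220686641593768442670532220079803689056/11932267966476130911517907186867185074148138371734008968629799047943267871

obs 1: x=6 → posterior Gamma(10, 9/2)
obs 2: x=6 → posterior Gamma(16, 11/2)
obs 3: x=2 → posterior Gamma(18, 13/2)
obs 4: x=3 → posterior Gamma(21, 15/2)
obs 5: x=3 → posterior Gamma(24, 17/2)
obs 6: x=5 → posterior Gamma(29, 19/2)
obs 7: x=5 → posterior Gamma(34, 21/2)
obs 8: x=4 → posterior Gamma(38, 23/2)
obs 9: x=3 → posterior Gamma(41, 25/2)
obs 10: x=3 → posterior Gamma(44, 27/2)
obs 11: x=4 → posterior Gamma(48, 29/2)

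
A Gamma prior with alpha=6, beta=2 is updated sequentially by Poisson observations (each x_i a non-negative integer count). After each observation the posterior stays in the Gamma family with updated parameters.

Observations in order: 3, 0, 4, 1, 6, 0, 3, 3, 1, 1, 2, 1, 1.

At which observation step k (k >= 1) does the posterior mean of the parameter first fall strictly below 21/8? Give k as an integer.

k = 2

obs 1: x=3 → posterior Gamma(9, 3)
obs 2: x=0 → posterior Gamma(9, 4)
obs 3: x=4 → posterior Gamma(13, 5)
obs 4: x=1 → posterior Gamma(14, 6)
obs 5: x=6 → posterior Gamma(20, 7)
obs 6: x=0 → posterior Gamma(20, 8)
obs 7: x=3 → posterior Gamma(23, 9)
obs 8: x=3 → posterior Gamma(26, 10)
obs 9: x=1 → posterior Gamma(27, 11)
obs 10: x=1 → posterior Gamma(28, 12)
obs 11: x=2 → posterior Gamma(30, 13)
obs 12: x=1 → posterior Gamma(31, 14)
obs 13: x=1 → posterior Gamma(32, 15)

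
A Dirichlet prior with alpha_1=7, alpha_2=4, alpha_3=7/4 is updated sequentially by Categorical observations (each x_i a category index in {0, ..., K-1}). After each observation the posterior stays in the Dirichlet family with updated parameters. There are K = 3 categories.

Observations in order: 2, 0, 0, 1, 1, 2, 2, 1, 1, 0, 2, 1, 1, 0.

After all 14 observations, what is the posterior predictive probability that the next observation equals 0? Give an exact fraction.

44/107

obs 1: x=2 → posterior Dirichlet(7, 4, 11/4)
obs 2: x=0 → posterior Dirichlet(8, 4, 11/4)
obs 3: x=0 → posterior Dirichlet(9, 4, 11/4)
obs 4: x=1 → posterior Dirichlet(9, 5, 11/4)
obs 5: x=1 → posterior Dirichlet(9, 6, 11/4)
obs 6: x=2 → posterior Dirichlet(9, 6, 15/4)
obs 7: x=2 → posterior Dirichlet(9, 6, 19/4)
obs 8: x=1 → posterior Dirichlet(9, 7, 19/4)
obs 9: x=1 → posterior Dirichlet(9, 8, 19/4)
obs 10: x=0 → posterior Dirichlet(10, 8, 19/4)
obs 11: x=2 → posterior Dirichlet(10, 8, 23/4)
obs 12: x=1 → posterior Dirichlet(10, 9, 23/4)
obs 13: x=1 → posterior Dirichlet(10, 10, 23/4)
obs 14: x=0 → posterior Dirichlet(11, 10, 23/4)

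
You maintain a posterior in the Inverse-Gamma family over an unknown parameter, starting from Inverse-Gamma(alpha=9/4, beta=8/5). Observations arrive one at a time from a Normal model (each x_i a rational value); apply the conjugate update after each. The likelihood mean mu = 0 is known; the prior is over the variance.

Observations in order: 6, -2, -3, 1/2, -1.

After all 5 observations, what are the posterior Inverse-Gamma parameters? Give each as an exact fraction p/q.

obs 1: x=6 → posterior Inverse-Gamma(11/4, 98/5)
obs 2: x=-2 → posterior Inverse-Gamma(13/4, 108/5)
obs 3: x=-3 → posterior Inverse-Gamma(15/4, 261/10)
obs 4: x=1/2 → posterior Inverse-Gamma(17/4, 1049/40)
obs 5: x=-1 → posterior Inverse-Gamma(19/4, 1069/40)

alpha=19/4, beta=1069/40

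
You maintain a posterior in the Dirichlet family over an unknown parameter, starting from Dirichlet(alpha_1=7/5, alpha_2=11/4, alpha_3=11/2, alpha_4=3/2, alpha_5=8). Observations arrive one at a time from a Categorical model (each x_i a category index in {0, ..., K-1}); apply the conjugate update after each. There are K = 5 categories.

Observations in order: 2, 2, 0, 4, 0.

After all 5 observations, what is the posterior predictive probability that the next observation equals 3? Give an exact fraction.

10/161

obs 1: x=2 → posterior Dirichlet(7/5, 11/4, 13/2, 3/2, 8)
obs 2: x=2 → posterior Dirichlet(7/5, 11/4, 15/2, 3/2, 8)
obs 3: x=0 → posterior Dirichlet(12/5, 11/4, 15/2, 3/2, 8)
obs 4: x=4 → posterior Dirichlet(12/5, 11/4, 15/2, 3/2, 9)
obs 5: x=0 → posterior Dirichlet(17/5, 11/4, 15/2, 3/2, 9)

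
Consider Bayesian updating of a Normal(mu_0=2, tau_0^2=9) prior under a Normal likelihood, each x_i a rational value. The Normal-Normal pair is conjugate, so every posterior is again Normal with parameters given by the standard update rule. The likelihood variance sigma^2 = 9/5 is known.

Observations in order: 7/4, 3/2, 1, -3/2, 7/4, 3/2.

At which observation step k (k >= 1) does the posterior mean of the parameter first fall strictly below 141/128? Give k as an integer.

obs 1: x=7/4 → posterior Normal(43/24, 3/2)
obs 2: x=3/2 → posterior Normal(73/44, 9/11)
obs 3: x=1 → posterior Normal(93/64, 9/16)
obs 4: x=-3/2 → posterior Normal(3/4, 3/7)
obs 5: x=7/4 → posterior Normal(49/52, 9/26)
obs 6: x=3/2 → posterior Normal(32/31, 9/31)

k = 4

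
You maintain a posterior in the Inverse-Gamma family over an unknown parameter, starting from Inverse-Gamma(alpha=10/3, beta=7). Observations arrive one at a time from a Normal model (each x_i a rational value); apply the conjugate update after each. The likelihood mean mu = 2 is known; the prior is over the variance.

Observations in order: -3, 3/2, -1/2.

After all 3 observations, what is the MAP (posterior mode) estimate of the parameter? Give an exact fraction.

obs 1: x=-3 → posterior Inverse-Gamma(23/6, 39/2)
obs 2: x=3/2 → posterior Inverse-Gamma(13/3, 157/8)
obs 3: x=-1/2 → posterior Inverse-Gamma(29/6, 91/4)

39/10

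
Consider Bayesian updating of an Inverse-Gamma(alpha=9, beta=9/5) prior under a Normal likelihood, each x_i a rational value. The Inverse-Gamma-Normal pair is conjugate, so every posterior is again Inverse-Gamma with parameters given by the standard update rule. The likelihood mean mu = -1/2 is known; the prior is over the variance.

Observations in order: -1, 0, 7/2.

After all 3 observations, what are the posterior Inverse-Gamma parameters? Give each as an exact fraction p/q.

obs 1: x=-1 → posterior Inverse-Gamma(19/2, 77/40)
obs 2: x=0 → posterior Inverse-Gamma(10, 41/20)
obs 3: x=7/2 → posterior Inverse-Gamma(21/2, 201/20)

alpha=21/2, beta=201/20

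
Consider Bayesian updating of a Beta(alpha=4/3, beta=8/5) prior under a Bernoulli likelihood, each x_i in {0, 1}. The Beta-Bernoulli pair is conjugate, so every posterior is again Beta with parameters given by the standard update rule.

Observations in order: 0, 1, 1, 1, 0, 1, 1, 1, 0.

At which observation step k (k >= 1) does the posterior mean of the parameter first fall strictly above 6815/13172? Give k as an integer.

k = 3

obs 1: x=0 → posterior Beta(4/3, 13/5)
obs 2: x=1 → posterior Beta(7/3, 13/5)
obs 3: x=1 → posterior Beta(10/3, 13/5)
obs 4: x=1 → posterior Beta(13/3, 13/5)
obs 5: x=0 → posterior Beta(13/3, 18/5)
obs 6: x=1 → posterior Beta(16/3, 18/5)
obs 7: x=1 → posterior Beta(19/3, 18/5)
obs 8: x=1 → posterior Beta(22/3, 18/5)
obs 9: x=0 → posterior Beta(22/3, 23/5)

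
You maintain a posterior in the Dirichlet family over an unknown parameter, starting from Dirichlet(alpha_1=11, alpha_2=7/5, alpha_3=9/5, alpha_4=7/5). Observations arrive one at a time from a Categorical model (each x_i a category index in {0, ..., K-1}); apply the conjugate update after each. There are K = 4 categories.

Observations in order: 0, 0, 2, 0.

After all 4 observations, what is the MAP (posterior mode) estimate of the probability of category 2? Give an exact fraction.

obs 1: x=0 → posterior Dirichlet(12, 7/5, 9/5, 7/5)
obs 2: x=0 → posterior Dirichlet(13, 7/5, 9/5, 7/5)
obs 3: x=2 → posterior Dirichlet(13, 7/5, 14/5, 7/5)
obs 4: x=0 → posterior Dirichlet(14, 7/5, 14/5, 7/5)

3/26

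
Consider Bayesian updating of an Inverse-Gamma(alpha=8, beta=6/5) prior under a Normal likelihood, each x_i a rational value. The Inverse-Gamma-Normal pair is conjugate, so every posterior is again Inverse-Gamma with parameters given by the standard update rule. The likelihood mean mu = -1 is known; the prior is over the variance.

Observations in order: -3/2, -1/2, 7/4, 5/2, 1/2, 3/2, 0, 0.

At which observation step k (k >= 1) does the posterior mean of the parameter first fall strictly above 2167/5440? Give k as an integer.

obs 1: x=-3/2 → posterior Inverse-Gamma(17/2, 53/40)
obs 2: x=-1/2 → posterior Inverse-Gamma(9, 29/20)
obs 3: x=7/4 → posterior Inverse-Gamma(19/2, 837/160)
obs 4: x=5/2 → posterior Inverse-Gamma(10, 1817/160)
obs 5: x=1/2 → posterior Inverse-Gamma(21/2, 1997/160)
obs 6: x=3/2 → posterior Inverse-Gamma(11, 2497/160)
obs 7: x=0 → posterior Inverse-Gamma(23/2, 2577/160)
obs 8: x=0 → posterior Inverse-Gamma(12, 2657/160)

k = 3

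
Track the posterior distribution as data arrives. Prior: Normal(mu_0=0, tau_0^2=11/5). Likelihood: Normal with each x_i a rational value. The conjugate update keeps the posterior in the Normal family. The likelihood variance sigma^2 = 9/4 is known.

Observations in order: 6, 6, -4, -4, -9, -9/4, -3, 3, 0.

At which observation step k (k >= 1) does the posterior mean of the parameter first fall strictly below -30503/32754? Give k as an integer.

k = 6

obs 1: x=6 → posterior Normal(264/89, 99/89)
obs 2: x=6 → posterior Normal(528/133, 99/133)
obs 3: x=-4 → posterior Normal(352/177, 33/59)
obs 4: x=-4 → posterior Normal(176/221, 99/221)
obs 5: x=-9 → posterior Normal(-44/53, 99/265)
obs 6: x=-9/4 → posterior Normal(-319/309, 33/103)
obs 7: x=-3 → posterior Normal(-451/353, 99/353)
obs 8: x=3 → posterior Normal(-319/397, 99/397)
obs 9: x=0 → posterior Normal(-319/441, 11/49)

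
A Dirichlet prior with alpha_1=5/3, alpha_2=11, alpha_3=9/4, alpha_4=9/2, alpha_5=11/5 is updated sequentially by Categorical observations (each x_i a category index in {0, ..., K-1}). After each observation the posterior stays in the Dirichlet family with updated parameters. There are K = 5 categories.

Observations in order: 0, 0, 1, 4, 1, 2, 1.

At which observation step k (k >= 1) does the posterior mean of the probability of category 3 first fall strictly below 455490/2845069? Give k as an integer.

obs 1: x=0 → posterior Dirichlet(8/3, 11, 9/4, 9/2, 11/5)
obs 2: x=0 → posterior Dirichlet(11/3, 11, 9/4, 9/2, 11/5)
obs 3: x=1 → posterior Dirichlet(11/3, 12, 9/4, 9/2, 11/5)
obs 4: x=4 → posterior Dirichlet(11/3, 12, 9/4, 9/2, 16/5)
obs 5: x=1 → posterior Dirichlet(11/3, 13, 9/4, 9/2, 16/5)
obs 6: x=2 → posterior Dirichlet(11/3, 13, 13/4, 9/2, 16/5)
obs 7: x=1 → posterior Dirichlet(11/3, 14, 13/4, 9/2, 16/5)

k = 7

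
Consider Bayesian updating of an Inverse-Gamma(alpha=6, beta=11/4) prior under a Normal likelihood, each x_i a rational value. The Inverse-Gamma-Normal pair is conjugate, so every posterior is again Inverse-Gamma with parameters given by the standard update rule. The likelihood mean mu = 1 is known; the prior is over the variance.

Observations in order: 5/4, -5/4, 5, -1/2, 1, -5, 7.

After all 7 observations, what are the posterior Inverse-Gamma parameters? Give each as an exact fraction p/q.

alpha=19/2, beta=807/16

obs 1: x=5/4 → posterior Inverse-Gamma(13/2, 89/32)
obs 2: x=-5/4 → posterior Inverse-Gamma(7, 85/16)
obs 3: x=5 → posterior Inverse-Gamma(15/2, 213/16)
obs 4: x=-1/2 → posterior Inverse-Gamma(8, 231/16)
obs 5: x=1 → posterior Inverse-Gamma(17/2, 231/16)
obs 6: x=-5 → posterior Inverse-Gamma(9, 519/16)
obs 7: x=7 → posterior Inverse-Gamma(19/2, 807/16)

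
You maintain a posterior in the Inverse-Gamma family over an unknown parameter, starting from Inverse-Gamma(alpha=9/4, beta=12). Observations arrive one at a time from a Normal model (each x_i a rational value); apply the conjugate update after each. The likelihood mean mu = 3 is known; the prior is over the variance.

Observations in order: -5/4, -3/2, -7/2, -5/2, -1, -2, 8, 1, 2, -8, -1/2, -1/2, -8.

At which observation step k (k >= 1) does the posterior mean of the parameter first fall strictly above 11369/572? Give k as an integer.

obs 1: x=-5/4 → posterior Inverse-Gamma(11/4, 673/32)
obs 2: x=-3/2 → posterior Inverse-Gamma(13/4, 997/32)
obs 3: x=-7/2 → posterior Inverse-Gamma(15/4, 1673/32)
obs 4: x=-5/2 → posterior Inverse-Gamma(17/4, 2157/32)
obs 5: x=-1 → posterior Inverse-Gamma(19/4, 2413/32)
obs 6: x=-2 → posterior Inverse-Gamma(21/4, 2813/32)
obs 7: x=8 → posterior Inverse-Gamma(23/4, 3213/32)
obs 8: x=1 → posterior Inverse-Gamma(25/4, 3277/32)
obs 9: x=2 → posterior Inverse-Gamma(27/4, 3293/32)
obs 10: x=-8 → posterior Inverse-Gamma(29/4, 5229/32)
obs 11: x=-1/2 → posterior Inverse-Gamma(31/4, 5425/32)
obs 12: x=-1/2 → posterior Inverse-Gamma(33/4, 5621/32)
obs 13: x=-8 → posterior Inverse-Gamma(35/4, 7557/32)

k = 4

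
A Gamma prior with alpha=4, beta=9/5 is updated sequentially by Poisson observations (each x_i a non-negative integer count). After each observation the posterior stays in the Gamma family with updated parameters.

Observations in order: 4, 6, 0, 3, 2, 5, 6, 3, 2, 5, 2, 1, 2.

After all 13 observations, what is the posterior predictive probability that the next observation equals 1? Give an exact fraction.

obs 1: x=4 → posterior Gamma(8, 14/5)
obs 2: x=6 → posterior Gamma(14, 19/5)
obs 3: x=0 → posterior Gamma(14, 24/5)
obs 4: x=3 → posterior Gamma(17, 29/5)
obs 5: x=2 → posterior Gamma(19, 34/5)
obs 6: x=5 → posterior Gamma(24, 39/5)
obs 7: x=6 → posterior Gamma(30, 44/5)
obs 8: x=3 → posterior Gamma(33, 49/5)
obs 9: x=2 → posterior Gamma(35, 54/5)
obs 10: x=5 → posterior Gamma(40, 59/5)
obs 11: x=2 → posterior Gamma(42, 64/5)
obs 12: x=1 → posterior Gamma(43, 69/5)
obs 13: x=2 → posterior Gamma(45, 74/5)

293501216743186756996321938885528260484435577719448374705464886413456555885315122790400/1953647470373872801285034801972679089791192723652407801994484371137769712205179920860321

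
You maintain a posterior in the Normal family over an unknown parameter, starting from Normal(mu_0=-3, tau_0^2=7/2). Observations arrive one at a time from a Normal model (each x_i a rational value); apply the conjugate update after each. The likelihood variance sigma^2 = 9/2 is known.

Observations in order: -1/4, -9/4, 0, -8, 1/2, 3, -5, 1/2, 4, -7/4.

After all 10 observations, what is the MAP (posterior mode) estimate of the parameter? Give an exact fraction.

-367/316

obs 1: x=-1/4 → posterior Normal(-115/64, 63/32)
obs 2: x=-9/4 → posterior Normal(-89/46, 63/46)
obs 3: x=0 → posterior Normal(-89/60, 21/20)
obs 4: x=-8 → posterior Normal(-201/74, 63/74)
obs 5: x=1/2 → posterior Normal(-97/44, 63/88)
obs 6: x=3 → posterior Normal(-76/51, 21/34)
obs 7: x=-5 → posterior Normal(-111/58, 63/116)
obs 8: x=1/2 → posterior Normal(-43/26, 63/130)
obs 9: x=4 → posterior Normal(-53/48, 7/16)
obs 10: x=-7/4 → posterior Normal(-367/316, 63/158)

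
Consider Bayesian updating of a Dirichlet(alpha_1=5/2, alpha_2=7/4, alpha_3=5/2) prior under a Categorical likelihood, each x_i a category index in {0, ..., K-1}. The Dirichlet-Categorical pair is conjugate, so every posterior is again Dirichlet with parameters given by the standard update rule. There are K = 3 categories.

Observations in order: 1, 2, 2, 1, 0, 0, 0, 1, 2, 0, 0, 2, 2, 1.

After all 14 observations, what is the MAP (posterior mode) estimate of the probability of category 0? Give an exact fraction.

obs 1: x=1 → posterior Dirichlet(5/2, 11/4, 5/2)
obs 2: x=2 → posterior Dirichlet(5/2, 11/4, 7/2)
obs 3: x=2 → posterior Dirichlet(5/2, 11/4, 9/2)
obs 4: x=1 → posterior Dirichlet(5/2, 15/4, 9/2)
obs 5: x=0 → posterior Dirichlet(7/2, 15/4, 9/2)
obs 6: x=0 → posterior Dirichlet(9/2, 15/4, 9/2)
obs 7: x=0 → posterior Dirichlet(11/2, 15/4, 9/2)
obs 8: x=1 → posterior Dirichlet(11/2, 19/4, 9/2)
obs 9: x=2 → posterior Dirichlet(11/2, 19/4, 11/2)
obs 10: x=0 → posterior Dirichlet(13/2, 19/4, 11/2)
obs 11: x=0 → posterior Dirichlet(15/2, 19/4, 11/2)
obs 12: x=2 → posterior Dirichlet(15/2, 19/4, 13/2)
obs 13: x=2 → posterior Dirichlet(15/2, 19/4, 15/2)
obs 14: x=1 → posterior Dirichlet(15/2, 23/4, 15/2)

26/71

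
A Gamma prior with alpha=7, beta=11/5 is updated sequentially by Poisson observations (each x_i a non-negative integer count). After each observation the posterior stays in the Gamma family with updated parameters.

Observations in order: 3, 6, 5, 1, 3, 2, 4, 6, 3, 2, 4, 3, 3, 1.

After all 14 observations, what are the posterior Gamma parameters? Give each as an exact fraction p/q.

obs 1: x=3 → posterior Gamma(10, 16/5)
obs 2: x=6 → posterior Gamma(16, 21/5)
obs 3: x=5 → posterior Gamma(21, 26/5)
obs 4: x=1 → posterior Gamma(22, 31/5)
obs 5: x=3 → posterior Gamma(25, 36/5)
obs 6: x=2 → posterior Gamma(27, 41/5)
obs 7: x=4 → posterior Gamma(31, 46/5)
obs 8: x=6 → posterior Gamma(37, 51/5)
obs 9: x=3 → posterior Gamma(40, 56/5)
obs 10: x=2 → posterior Gamma(42, 61/5)
obs 11: x=4 → posterior Gamma(46, 66/5)
obs 12: x=3 → posterior Gamma(49, 71/5)
obs 13: x=3 → posterior Gamma(52, 76/5)
obs 14: x=1 → posterior Gamma(53, 81/5)

alpha=53, beta=81/5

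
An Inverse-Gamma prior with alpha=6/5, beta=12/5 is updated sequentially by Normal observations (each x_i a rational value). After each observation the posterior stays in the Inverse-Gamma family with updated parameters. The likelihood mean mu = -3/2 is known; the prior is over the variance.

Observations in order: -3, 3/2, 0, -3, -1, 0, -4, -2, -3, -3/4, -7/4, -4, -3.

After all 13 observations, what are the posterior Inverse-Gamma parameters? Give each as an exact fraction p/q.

obs 1: x=-3 → posterior Inverse-Gamma(17/10, 141/40)
obs 2: x=3/2 → posterior Inverse-Gamma(11/5, 321/40)
obs 3: x=0 → posterior Inverse-Gamma(27/10, 183/20)
obs 4: x=-3 → posterior Inverse-Gamma(16/5, 411/40)
obs 5: x=-1 → posterior Inverse-Gamma(37/10, 52/5)
obs 6: x=0 → posterior Inverse-Gamma(21/5, 461/40)
obs 7: x=-4 → posterior Inverse-Gamma(47/10, 293/20)
obs 8: x=-2 → posterior Inverse-Gamma(26/5, 591/40)
obs 9: x=-3 → posterior Inverse-Gamma(57/10, 159/10)
obs 10: x=-3/4 → posterior Inverse-Gamma(31/5, 2589/160)
obs 11: x=-7/4 → posterior Inverse-Gamma(67/10, 1297/80)
obs 12: x=-4 → posterior Inverse-Gamma(36/5, 1547/80)
obs 13: x=-3 → posterior Inverse-Gamma(77/10, 1637/80)

alpha=77/10, beta=1637/80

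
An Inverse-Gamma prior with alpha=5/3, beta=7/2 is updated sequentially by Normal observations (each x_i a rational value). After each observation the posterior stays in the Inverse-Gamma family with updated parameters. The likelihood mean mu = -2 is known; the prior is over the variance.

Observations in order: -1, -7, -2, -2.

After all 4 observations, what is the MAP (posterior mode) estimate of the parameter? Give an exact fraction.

99/28

obs 1: x=-1 → posterior Inverse-Gamma(13/6, 4)
obs 2: x=-7 → posterior Inverse-Gamma(8/3, 33/2)
obs 3: x=-2 → posterior Inverse-Gamma(19/6, 33/2)
obs 4: x=-2 → posterior Inverse-Gamma(11/3, 33/2)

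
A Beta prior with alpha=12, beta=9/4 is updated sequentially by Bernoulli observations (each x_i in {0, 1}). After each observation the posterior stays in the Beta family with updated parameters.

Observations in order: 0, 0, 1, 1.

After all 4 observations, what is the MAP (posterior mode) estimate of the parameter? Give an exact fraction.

4/5

obs 1: x=0 → posterior Beta(12, 13/4)
obs 2: x=0 → posterior Beta(12, 17/4)
obs 3: x=1 → posterior Beta(13, 17/4)
obs 4: x=1 → posterior Beta(14, 17/4)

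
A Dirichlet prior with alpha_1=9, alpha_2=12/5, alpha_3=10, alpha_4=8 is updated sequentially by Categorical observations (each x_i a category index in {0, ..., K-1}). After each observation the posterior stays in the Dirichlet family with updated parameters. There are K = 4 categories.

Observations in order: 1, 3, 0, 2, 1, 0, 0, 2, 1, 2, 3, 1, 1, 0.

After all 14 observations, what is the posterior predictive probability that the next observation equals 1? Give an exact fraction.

obs 1: x=1 → posterior Dirichlet(9, 17/5, 10, 8)
obs 2: x=3 → posterior Dirichlet(9, 17/5, 10, 9)
obs 3: x=0 → posterior Dirichlet(10, 17/5, 10, 9)
obs 4: x=2 → posterior Dirichlet(10, 17/5, 11, 9)
obs 5: x=1 → posterior Dirichlet(10, 22/5, 11, 9)
obs 6: x=0 → posterior Dirichlet(11, 22/5, 11, 9)
obs 7: x=0 → posterior Dirichlet(12, 22/5, 11, 9)
obs 8: x=2 → posterior Dirichlet(12, 22/5, 12, 9)
obs 9: x=1 → posterior Dirichlet(12, 27/5, 12, 9)
obs 10: x=2 → posterior Dirichlet(12, 27/5, 13, 9)
obs 11: x=3 → posterior Dirichlet(12, 27/5, 13, 10)
obs 12: x=1 → posterior Dirichlet(12, 32/5, 13, 10)
obs 13: x=1 → posterior Dirichlet(12, 37/5, 13, 10)
obs 14: x=0 → posterior Dirichlet(13, 37/5, 13, 10)

37/217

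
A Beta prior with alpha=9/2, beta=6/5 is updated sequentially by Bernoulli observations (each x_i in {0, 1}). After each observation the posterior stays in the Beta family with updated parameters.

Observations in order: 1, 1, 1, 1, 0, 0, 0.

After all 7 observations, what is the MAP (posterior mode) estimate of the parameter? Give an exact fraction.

75/107

obs 1: x=1 → posterior Beta(11/2, 6/5)
obs 2: x=1 → posterior Beta(13/2, 6/5)
obs 3: x=1 → posterior Beta(15/2, 6/5)
obs 4: x=1 → posterior Beta(17/2, 6/5)
obs 5: x=0 → posterior Beta(17/2, 11/5)
obs 6: x=0 → posterior Beta(17/2, 16/5)
obs 7: x=0 → posterior Beta(17/2, 21/5)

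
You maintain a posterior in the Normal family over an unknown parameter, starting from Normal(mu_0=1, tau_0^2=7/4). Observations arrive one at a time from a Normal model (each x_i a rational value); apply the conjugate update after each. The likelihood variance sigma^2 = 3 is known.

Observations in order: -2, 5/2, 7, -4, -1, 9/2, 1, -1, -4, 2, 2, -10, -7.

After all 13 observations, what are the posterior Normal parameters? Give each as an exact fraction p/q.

obs 1: x=-2 → posterior Normal(-2/19, 21/19)
obs 2: x=5/2 → posterior Normal(31/52, 21/26)
obs 3: x=7 → posterior Normal(43/22, 7/11)
obs 4: x=-4 → posterior Normal(73/80, 21/40)
obs 5: x=-1 → posterior Normal(59/94, 21/47)
obs 6: x=9/2 → posterior Normal(61/54, 7/18)
obs 7: x=1 → posterior Normal(68/61, 21/61)
obs 8: x=-1 → posterior Normal(61/68, 21/68)
obs 9: x=-4 → posterior Normal(11/25, 7/25)
obs 10: x=2 → posterior Normal(47/82, 21/82)
obs 11: x=2 → posterior Normal(61/89, 21/89)
obs 12: x=-10 → posterior Normal(-3/32, 7/32)
obs 13: x=-7 → posterior Normal(-58/103, 21/103)

mu_0=-58/103, tau_0^2=21/103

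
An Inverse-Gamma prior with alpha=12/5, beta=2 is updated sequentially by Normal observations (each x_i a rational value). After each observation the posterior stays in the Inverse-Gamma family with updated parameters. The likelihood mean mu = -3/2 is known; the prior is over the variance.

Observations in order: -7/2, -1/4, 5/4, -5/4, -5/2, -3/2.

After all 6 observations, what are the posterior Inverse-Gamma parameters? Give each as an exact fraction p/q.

alpha=27/5, beta=291/32

obs 1: x=-7/2 → posterior Inverse-Gamma(29/10, 4)
obs 2: x=-1/4 → posterior Inverse-Gamma(17/5, 153/32)
obs 3: x=5/4 → posterior Inverse-Gamma(39/10, 137/16)
obs 4: x=-5/4 → posterior Inverse-Gamma(22/5, 275/32)
obs 5: x=-5/2 → posterior Inverse-Gamma(49/10, 291/32)
obs 6: x=-3/2 → posterior Inverse-Gamma(27/5, 291/32)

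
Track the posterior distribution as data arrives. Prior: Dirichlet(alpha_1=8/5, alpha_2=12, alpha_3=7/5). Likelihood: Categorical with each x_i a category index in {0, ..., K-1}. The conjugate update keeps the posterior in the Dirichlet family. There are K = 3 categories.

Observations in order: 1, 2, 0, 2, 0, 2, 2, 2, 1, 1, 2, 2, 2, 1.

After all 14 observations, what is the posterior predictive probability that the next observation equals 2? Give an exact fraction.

obs 1: x=1 → posterior Dirichlet(8/5, 13, 7/5)
obs 2: x=2 → posterior Dirichlet(8/5, 13, 12/5)
obs 3: x=0 → posterior Dirichlet(13/5, 13, 12/5)
obs 4: x=2 → posterior Dirichlet(13/5, 13, 17/5)
obs 5: x=0 → posterior Dirichlet(18/5, 13, 17/5)
obs 6: x=2 → posterior Dirichlet(18/5, 13, 22/5)
obs 7: x=2 → posterior Dirichlet(18/5, 13, 27/5)
obs 8: x=2 → posterior Dirichlet(18/5, 13, 32/5)
obs 9: x=1 → posterior Dirichlet(18/5, 14, 32/5)
obs 10: x=1 → posterior Dirichlet(18/5, 15, 32/5)
obs 11: x=2 → posterior Dirichlet(18/5, 15, 37/5)
obs 12: x=2 → posterior Dirichlet(18/5, 15, 42/5)
obs 13: x=2 → posterior Dirichlet(18/5, 15, 47/5)
obs 14: x=1 → posterior Dirichlet(18/5, 16, 47/5)

47/145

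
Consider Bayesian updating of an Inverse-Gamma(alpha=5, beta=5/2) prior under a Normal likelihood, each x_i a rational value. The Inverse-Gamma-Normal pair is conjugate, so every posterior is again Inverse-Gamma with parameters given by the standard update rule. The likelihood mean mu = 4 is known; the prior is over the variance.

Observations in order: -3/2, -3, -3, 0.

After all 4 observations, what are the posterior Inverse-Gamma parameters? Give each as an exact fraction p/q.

alpha=7, beta=597/8

obs 1: x=-3/2 → posterior Inverse-Gamma(11/2, 141/8)
obs 2: x=-3 → posterior Inverse-Gamma(6, 337/8)
obs 3: x=-3 → posterior Inverse-Gamma(13/2, 533/8)
obs 4: x=0 → posterior Inverse-Gamma(7, 597/8)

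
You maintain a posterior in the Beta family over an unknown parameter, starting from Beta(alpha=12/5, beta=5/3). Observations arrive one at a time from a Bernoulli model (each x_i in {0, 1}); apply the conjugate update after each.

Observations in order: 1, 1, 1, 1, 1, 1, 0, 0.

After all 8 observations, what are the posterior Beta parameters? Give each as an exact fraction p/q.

obs 1: x=1 → posterior Beta(17/5, 5/3)
obs 2: x=1 → posterior Beta(22/5, 5/3)
obs 3: x=1 → posterior Beta(27/5, 5/3)
obs 4: x=1 → posterior Beta(32/5, 5/3)
obs 5: x=1 → posterior Beta(37/5, 5/3)
obs 6: x=1 → posterior Beta(42/5, 5/3)
obs 7: x=0 → posterior Beta(42/5, 8/3)
obs 8: x=0 → posterior Beta(42/5, 11/3)

alpha=42/5, beta=11/3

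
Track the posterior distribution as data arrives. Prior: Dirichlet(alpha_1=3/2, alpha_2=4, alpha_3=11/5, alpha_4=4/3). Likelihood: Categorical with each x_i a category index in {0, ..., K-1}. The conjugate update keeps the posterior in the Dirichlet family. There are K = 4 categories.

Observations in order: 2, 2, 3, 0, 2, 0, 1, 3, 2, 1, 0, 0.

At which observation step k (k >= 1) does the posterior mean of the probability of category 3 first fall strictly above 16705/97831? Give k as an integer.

k = 3

obs 1: x=2 → posterior Dirichlet(3/2, 4, 16/5, 4/3)
obs 2: x=2 → posterior Dirichlet(3/2, 4, 21/5, 4/3)
obs 3: x=3 → posterior Dirichlet(3/2, 4, 21/5, 7/3)
obs 4: x=0 → posterior Dirichlet(5/2, 4, 21/5, 7/3)
obs 5: x=2 → posterior Dirichlet(5/2, 4, 26/5, 7/3)
obs 6: x=0 → posterior Dirichlet(7/2, 4, 26/5, 7/3)
obs 7: x=1 → posterior Dirichlet(7/2, 5, 26/5, 7/3)
obs 8: x=3 → posterior Dirichlet(7/2, 5, 26/5, 10/3)
obs 9: x=2 → posterior Dirichlet(7/2, 5, 31/5, 10/3)
obs 10: x=1 → posterior Dirichlet(7/2, 6, 31/5, 10/3)
obs 11: x=0 → posterior Dirichlet(9/2, 6, 31/5, 10/3)
obs 12: x=0 → posterior Dirichlet(11/2, 6, 31/5, 10/3)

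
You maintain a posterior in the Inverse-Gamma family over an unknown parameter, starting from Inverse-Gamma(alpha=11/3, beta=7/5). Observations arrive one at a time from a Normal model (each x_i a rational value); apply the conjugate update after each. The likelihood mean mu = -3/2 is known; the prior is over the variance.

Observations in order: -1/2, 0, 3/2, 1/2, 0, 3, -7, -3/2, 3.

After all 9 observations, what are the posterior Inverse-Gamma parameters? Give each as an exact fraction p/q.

alpha=49/6, beta=1841/40

obs 1: x=-1/2 → posterior Inverse-Gamma(25/6, 19/10)
obs 2: x=0 → posterior Inverse-Gamma(14/3, 121/40)
obs 3: x=3/2 → posterior Inverse-Gamma(31/6, 301/40)
obs 4: x=1/2 → posterior Inverse-Gamma(17/3, 381/40)
obs 5: x=0 → posterior Inverse-Gamma(37/6, 213/20)
obs 6: x=3 → posterior Inverse-Gamma(20/3, 831/40)
obs 7: x=-7 → posterior Inverse-Gamma(43/6, 359/10)
obs 8: x=-3/2 → posterior Inverse-Gamma(23/3, 359/10)
obs 9: x=3 → posterior Inverse-Gamma(49/6, 1841/40)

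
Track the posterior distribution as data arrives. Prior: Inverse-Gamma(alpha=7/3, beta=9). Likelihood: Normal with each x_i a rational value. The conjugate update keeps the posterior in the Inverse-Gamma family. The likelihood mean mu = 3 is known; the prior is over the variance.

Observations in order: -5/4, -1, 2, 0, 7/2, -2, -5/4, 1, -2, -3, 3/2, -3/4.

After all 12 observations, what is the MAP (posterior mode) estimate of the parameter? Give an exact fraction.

8961/896

obs 1: x=-5/4 → posterior Inverse-Gamma(17/6, 577/32)
obs 2: x=-1 → posterior Inverse-Gamma(10/3, 833/32)
obs 3: x=2 → posterior Inverse-Gamma(23/6, 849/32)
obs 4: x=0 → posterior Inverse-Gamma(13/3, 993/32)
obs 5: x=7/2 → posterior Inverse-Gamma(29/6, 997/32)
obs 6: x=-2 → posterior Inverse-Gamma(16/3, 1397/32)
obs 7: x=-5/4 → posterior Inverse-Gamma(35/6, 843/16)
obs 8: x=1 → posterior Inverse-Gamma(19/3, 875/16)
obs 9: x=-2 → posterior Inverse-Gamma(41/6, 1075/16)
obs 10: x=-3 → posterior Inverse-Gamma(22/3, 1363/16)
obs 11: x=3/2 → posterior Inverse-Gamma(47/6, 1381/16)
obs 12: x=-3/4 → posterior Inverse-Gamma(25/3, 2987/32)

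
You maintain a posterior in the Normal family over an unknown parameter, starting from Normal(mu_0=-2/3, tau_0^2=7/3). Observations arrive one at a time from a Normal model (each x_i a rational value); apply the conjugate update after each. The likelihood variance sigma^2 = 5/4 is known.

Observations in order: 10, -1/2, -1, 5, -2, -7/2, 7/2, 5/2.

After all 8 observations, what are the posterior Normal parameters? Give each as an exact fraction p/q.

obs 1: x=10 → posterior Normal(270/43, 35/43)
obs 2: x=-1/2 → posterior Normal(256/71, 35/71)
obs 3: x=-1 → posterior Normal(76/33, 35/99)
obs 4: x=5 → posterior Normal(368/127, 35/127)
obs 5: x=-2 → posterior Normal(312/155, 7/31)
obs 6: x=-7/2 → posterior Normal(214/183, 35/183)
obs 7: x=7/2 → posterior Normal(312/211, 35/211)
obs 8: x=5/2 → posterior Normal(382/239, 35/239)

mu_0=382/239, tau_0^2=35/239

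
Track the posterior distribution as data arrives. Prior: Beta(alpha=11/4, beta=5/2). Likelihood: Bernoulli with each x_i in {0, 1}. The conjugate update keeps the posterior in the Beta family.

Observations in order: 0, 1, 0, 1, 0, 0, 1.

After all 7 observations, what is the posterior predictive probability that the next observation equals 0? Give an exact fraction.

obs 1: x=0 → posterior Beta(11/4, 7/2)
obs 2: x=1 → posterior Beta(15/4, 7/2)
obs 3: x=0 → posterior Beta(15/4, 9/2)
obs 4: x=1 → posterior Beta(19/4, 9/2)
obs 5: x=0 → posterior Beta(19/4, 11/2)
obs 6: x=0 → posterior Beta(19/4, 13/2)
obs 7: x=1 → posterior Beta(23/4, 13/2)

26/49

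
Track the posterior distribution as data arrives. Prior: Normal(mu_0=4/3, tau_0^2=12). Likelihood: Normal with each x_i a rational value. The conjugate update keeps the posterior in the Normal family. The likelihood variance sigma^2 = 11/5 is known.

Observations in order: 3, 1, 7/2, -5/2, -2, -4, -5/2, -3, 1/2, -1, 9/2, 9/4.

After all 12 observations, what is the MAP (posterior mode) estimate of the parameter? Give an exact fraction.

obs 1: x=3 → posterior Normal(584/213, 132/71)
obs 2: x=1 → posterior Normal(764/393, 132/131)
obs 3: x=7/2 → posterior Normal(1394/573, 132/191)
obs 4: x=-5/2 → posterior Normal(944/753, 132/251)
obs 5: x=-2 → posterior Normal(584/933, 132/311)
obs 6: x=-4 → posterior Normal(-136/1113, 132/371)
obs 7: x=-5/2 → posterior Normal(-586/1293, 132/431)
obs 8: x=-3 → posterior Normal(-1126/1473, 132/491)
obs 9: x=1/2 → posterior Normal(-1036/1653, 132/551)
obs 10: x=-1 → posterior Normal(-1216/1833, 132/611)
obs 11: x=9/2 → posterior Normal(-406/2013, 12/61)
obs 12: x=9/4 → posterior Normal(-1/2193, 132/731)

-1/2193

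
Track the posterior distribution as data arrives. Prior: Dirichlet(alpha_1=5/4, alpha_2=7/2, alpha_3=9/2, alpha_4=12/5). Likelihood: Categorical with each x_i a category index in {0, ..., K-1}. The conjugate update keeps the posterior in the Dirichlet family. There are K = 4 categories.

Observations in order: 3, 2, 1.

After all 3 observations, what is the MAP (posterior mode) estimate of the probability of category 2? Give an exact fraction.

obs 1: x=3 → posterior Dirichlet(5/4, 7/2, 9/2, 17/5)
obs 2: x=2 → posterior Dirichlet(5/4, 7/2, 11/2, 17/5)
obs 3: x=1 → posterior Dirichlet(5/4, 9/2, 11/2, 17/5)

30/71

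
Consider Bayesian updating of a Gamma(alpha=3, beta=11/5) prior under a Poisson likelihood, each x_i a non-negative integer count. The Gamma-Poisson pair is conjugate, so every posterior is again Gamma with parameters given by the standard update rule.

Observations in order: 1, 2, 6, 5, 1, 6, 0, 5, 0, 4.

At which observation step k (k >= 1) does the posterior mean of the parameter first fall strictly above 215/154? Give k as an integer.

obs 1: x=1 → posterior Gamma(4, 16/5)
obs 2: x=2 → posterior Gamma(6, 21/5)
obs 3: x=6 → posterior Gamma(12, 26/5)
obs 4: x=5 → posterior Gamma(17, 31/5)
obs 5: x=1 → posterior Gamma(18, 36/5)
obs 6: x=6 → posterior Gamma(24, 41/5)
obs 7: x=0 → posterior Gamma(24, 46/5)
obs 8: x=5 → posterior Gamma(29, 51/5)
obs 9: x=0 → posterior Gamma(29, 56/5)
obs 10: x=4 → posterior Gamma(33, 61/5)

k = 2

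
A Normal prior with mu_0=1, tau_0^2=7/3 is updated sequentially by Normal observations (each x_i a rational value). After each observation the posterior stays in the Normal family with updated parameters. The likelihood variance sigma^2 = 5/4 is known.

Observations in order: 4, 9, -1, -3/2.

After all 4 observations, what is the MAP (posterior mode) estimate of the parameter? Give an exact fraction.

obs 1: x=4 → posterior Normal(127/43, 35/43)
obs 2: x=9 → posterior Normal(379/71, 35/71)
obs 3: x=-1 → posterior Normal(39/11, 35/99)
obs 4: x=-3/2 → posterior Normal(309/127, 35/127)

309/127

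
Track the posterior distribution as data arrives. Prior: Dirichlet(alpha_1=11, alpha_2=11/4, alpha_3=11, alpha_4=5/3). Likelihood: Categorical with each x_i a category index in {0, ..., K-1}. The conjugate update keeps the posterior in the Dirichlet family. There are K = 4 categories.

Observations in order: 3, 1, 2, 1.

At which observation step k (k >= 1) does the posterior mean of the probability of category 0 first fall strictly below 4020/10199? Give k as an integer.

obs 1: x=3 → posterior Dirichlet(11, 11/4, 11, 8/3)
obs 2: x=1 → posterior Dirichlet(11, 15/4, 11, 8/3)
obs 3: x=2 → posterior Dirichlet(11, 15/4, 12, 8/3)
obs 4: x=1 → posterior Dirichlet(11, 19/4, 12, 8/3)

k = 2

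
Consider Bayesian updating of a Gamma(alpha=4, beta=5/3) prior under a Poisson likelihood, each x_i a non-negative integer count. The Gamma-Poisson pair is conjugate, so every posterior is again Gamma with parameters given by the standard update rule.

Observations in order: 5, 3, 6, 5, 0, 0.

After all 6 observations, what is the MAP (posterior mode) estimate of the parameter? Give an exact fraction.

obs 1: x=5 → posterior Gamma(9, 8/3)
obs 2: x=3 → posterior Gamma(12, 11/3)
obs 3: x=6 → posterior Gamma(18, 14/3)
obs 4: x=5 → posterior Gamma(23, 17/3)
obs 5: x=0 → posterior Gamma(23, 20/3)
obs 6: x=0 → posterior Gamma(23, 23/3)

66/23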